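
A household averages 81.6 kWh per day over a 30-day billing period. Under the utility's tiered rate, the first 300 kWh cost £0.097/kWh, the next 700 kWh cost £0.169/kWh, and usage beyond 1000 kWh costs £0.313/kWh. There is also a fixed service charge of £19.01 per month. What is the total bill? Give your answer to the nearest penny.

Usage = 81.6 kWh/day × 30 days = 2448 kWh
First 300 kWh × £0.097 = £29.10
Next 700 kWh × £0.169 = £118.30
Remaining 1448 kWh × £0.313 = £453.22
Energy charge = £600.62; + service £19.01 = £619.63

£619.63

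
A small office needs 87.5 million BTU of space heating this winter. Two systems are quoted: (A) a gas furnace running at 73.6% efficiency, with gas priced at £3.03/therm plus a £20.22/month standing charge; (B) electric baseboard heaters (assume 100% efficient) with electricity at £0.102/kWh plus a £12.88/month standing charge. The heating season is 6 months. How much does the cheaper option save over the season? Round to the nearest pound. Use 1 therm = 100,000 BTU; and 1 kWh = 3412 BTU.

Heat load = 87.5 × 10⁶ BTU = 87,500,000 BTU
Gas: input = 87,500,000 / 0.736 = 118,885,870 BTU = 1,189 therm → 1,189 × £3.03 = £3,602.24; + 6 × £20.22 standing = £3,723.56
Electric: 87,500,000 BTU / 3412 = 25,640 kWh → × £0.102 = £2,615.77; + 6 × £12.88 standing = £2,693.05
Difference = |£3,723.56 − £2,693.05| = £1,030.51 ≈ £1031

£1031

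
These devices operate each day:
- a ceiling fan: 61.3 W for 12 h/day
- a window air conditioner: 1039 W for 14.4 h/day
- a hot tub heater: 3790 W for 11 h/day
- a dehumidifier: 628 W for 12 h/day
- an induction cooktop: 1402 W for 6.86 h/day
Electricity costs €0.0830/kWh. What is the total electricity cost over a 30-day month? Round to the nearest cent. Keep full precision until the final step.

ceiling fan: 61.3 W × 12 h × 30 d = 22,068 Wh = 22.07 kWh
window air conditioner: 1039 W × 14.4 h × 30 d = 448,848 Wh = 448.8 kWh
hot tub heater: 3790 W × 11 h × 30 d = 1,250,700 Wh = 1,251 kWh
dehumidifier: 628 W × 12 h × 30 d = 226,080 Wh = 226.1 kWh
induction cooktop: 1402 W × 6.86 h × 30 d = 288,532 Wh = 288.5 kWh
Total energy = 22.07 + 448.8 + 1,251 + 226.1 + 288.5 = 2,236 kWh
Cost = 2,236 kWh × €0.0830 = €185.61

€185.61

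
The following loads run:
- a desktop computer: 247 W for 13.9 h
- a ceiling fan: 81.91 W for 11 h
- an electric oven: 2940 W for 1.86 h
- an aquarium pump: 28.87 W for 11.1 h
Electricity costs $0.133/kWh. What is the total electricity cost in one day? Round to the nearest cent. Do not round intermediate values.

$1.35

desktop computer: 247 W × 13.9 h = 3,433 Wh = 3.433 kWh
ceiling fan: 81.91 W × 11 h = 901 Wh = 0.901 kWh
electric oven: 2940 W × 1.86 h = 5,468 Wh = 5.468 kWh
aquarium pump: 28.87 W × 11.1 h = 320 Wh = 0.3205 kWh
Total energy = 3.433 + 0.901 + 5.468 + 0.3205 = 10.12 kWh
Cost = 10.12 kWh × $0.133 = $1.35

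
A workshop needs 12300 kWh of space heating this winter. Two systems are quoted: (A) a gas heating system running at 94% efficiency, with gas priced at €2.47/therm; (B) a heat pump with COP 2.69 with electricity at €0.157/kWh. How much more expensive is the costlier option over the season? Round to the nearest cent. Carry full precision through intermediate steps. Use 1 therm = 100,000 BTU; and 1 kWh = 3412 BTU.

Heat load = 12300 kWh × 3412 = 41,967,600 BTU
Gas: input = 41,967,600 / 0.94 = 44,646,383 BTU = 446.5 therm → 446.5 × €2.47 = €1,102.77
Heat pump: 41,967,600 BTU / 3412 = 12,300 kWh heat; / 2.69 = 4,572 kWh in → × €0.157 = €717.88
Difference = |€1,102.77 − €717.88| = €384.88

€384.88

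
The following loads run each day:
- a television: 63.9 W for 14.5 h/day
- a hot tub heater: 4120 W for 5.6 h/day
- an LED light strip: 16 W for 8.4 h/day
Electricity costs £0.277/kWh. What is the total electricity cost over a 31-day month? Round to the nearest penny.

£207.23

television: 63.9 W × 14.5 h × 31 d = 28,723 Wh = 28.72 kWh
hot tub heater: 4120 W × 5.6 h × 31 d = 715,232 Wh = 715.2 kWh
LED light strip: 16 W × 8.4 h × 31 d = 4,166 Wh = 4.166 kWh
Total energy = 28.72 + 715.2 + 4.166 = 748.1 kWh
Cost = 748.1 kWh × £0.277 = £207.23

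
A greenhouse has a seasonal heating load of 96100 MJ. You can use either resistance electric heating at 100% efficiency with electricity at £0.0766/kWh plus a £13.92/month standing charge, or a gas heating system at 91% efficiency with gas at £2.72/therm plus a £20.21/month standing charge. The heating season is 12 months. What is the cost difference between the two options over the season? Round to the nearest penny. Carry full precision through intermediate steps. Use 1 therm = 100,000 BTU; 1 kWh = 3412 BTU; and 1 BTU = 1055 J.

Heat load = 96100 MJ = 96,100,000,000 J / 1055 = 91,090,047 BTU
Gas: input = 91,090,047 / 0.91 = 100,098,953 BTU = 1,001 therm → 1,001 × £2.72 = £2,722.69; + 12 × £20.21 standing = £2,965.21
Electric: 91,090,047 BTU / 3412 = 26,700 kWh → × £0.0766 = £2,044.99; + 12 × £13.92 standing = £2,212.03
Difference = |£2,965.21 − £2,212.03| = £753.18

£753.18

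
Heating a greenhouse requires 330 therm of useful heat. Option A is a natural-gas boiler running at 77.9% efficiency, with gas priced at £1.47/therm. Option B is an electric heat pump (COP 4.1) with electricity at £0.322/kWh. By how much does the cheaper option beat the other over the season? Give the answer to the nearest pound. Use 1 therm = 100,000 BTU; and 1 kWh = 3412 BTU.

£137

Heat load = 330 therm × 100,000 = 33,000,000 BTU
Gas: input = 33,000,000 / 0.779 = 42,362,003 BTU = 423.6 therm → 423.6 × £1.47 = £622.72
Heat pump: 33,000,000 BTU / 3412 = 9,672 kWh heat; / 4.1 = 2,359 kWh in → × £0.322 = £759.59
Difference = |£622.72 − £759.59| = £136.86 ≈ £137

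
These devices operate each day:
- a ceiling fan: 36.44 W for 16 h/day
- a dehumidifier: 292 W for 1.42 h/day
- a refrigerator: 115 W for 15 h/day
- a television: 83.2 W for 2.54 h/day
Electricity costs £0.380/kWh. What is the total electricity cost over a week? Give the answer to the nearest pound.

ceiling fan: 36.44 W × 16 h × 7 d = 4,081 Wh = 4.081 kWh
dehumidifier: 292 W × 1.42 h × 7 d = 2,902 Wh = 2.902 kWh
refrigerator: 115 W × 15 h × 7 d = 12,075 Wh = 12.07 kWh
television: 83.2 W × 2.54 h × 7 d = 1,479 Wh = 1.479 kWh
Total energy = 4.081 + 2.902 + 12.07 + 1.479 = 20.54 kWh
Cost = 20.54 kWh × £0.380 = £7.80 ≈ £8

£8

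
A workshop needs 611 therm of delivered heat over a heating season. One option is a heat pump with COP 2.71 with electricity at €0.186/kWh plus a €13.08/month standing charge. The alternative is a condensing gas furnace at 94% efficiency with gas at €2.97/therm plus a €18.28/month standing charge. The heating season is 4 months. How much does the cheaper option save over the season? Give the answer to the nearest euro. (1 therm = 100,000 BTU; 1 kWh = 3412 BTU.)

Heat load = 611 therm × 100,000 = 61,100,000 BTU
Gas: input = 61,100,000 / 0.94 = 65,000,000 BTU = 650 therm → 650 × €2.97 = €1,930.50; + 4 × €18.28 standing = €2,003.62
Heat pump: 61,100,000 BTU / 3412 = 17,910 kWh heat; / 2.71 = 6,608 kWh in → × €0.186 = €1,229.07; + 4 × €13.08 standing = €1,281.39
Difference = |€2,003.62 − €1,281.39| = €722.23 ≈ €722

€722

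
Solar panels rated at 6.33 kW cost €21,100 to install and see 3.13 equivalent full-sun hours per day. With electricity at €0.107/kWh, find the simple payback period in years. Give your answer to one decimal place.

Daily generation = 6.33 kW × 3.13 h = 19.81 kWh
Annual generation = 19.81 × 365 = 7231.7 kWh
Annual savings = 7231.7 × €0.107 = €773.79
Payback = €21,100 / €773.79 = 27.3 years

27.3 years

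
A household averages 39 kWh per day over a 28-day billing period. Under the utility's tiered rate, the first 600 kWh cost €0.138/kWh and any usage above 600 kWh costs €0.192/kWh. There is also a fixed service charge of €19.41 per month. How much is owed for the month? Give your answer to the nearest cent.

Usage = 39 kWh/day × 28 days = 1092 kWh
First 600 kWh × €0.138 = €82.80
Remaining 492 kWh × €0.192 = €94.46
Energy charge = €177.26; + service €19.41 = €196.67

€196.67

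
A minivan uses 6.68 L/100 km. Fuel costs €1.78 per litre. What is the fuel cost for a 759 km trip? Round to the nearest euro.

€90

Fuel = 6.68 L/100 km × 759 km / 100 = 50.7 L
Cost = 50.7 L × €1.78/L = €90.25 ≈ €90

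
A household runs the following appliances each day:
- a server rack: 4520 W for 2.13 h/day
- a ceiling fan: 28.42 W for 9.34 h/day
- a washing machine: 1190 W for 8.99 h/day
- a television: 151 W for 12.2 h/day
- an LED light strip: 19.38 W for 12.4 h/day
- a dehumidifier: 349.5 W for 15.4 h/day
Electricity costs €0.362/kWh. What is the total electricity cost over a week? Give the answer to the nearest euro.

€71

server rack: 4520 W × 2.13 h × 7 d = 67,393 Wh = 67.39 kWh
ceiling fan: 28.42 W × 9.34 h × 7 d = 1,858 Wh = 1.858 kWh
washing machine: 1190 W × 8.99 h × 7 d = 74,887 Wh = 74.89 kWh
television: 151 W × 12.2 h × 7 d = 12,895 Wh = 12.9 kWh
LED light strip: 19.38 W × 12.4 h × 7 d = 1,682 Wh = 1.682 kWh
dehumidifier: 349.5 W × 15.4 h × 7 d = 37,676 Wh = 37.68 kWh
Total energy = 67.39 + 1.858 + 74.89 + 12.9 + 1.682 + 37.68 = 196.4 kWh
Cost = 196.4 kWh × €0.362 = €71.09 ≈ €71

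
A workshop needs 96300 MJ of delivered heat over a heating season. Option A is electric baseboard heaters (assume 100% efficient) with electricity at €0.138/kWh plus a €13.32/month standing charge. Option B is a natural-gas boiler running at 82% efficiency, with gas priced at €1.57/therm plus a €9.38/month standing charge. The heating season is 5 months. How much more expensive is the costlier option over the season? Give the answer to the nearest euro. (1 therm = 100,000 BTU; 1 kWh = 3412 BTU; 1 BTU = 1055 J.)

Heat load = 96300 MJ = 96,300,000,000 J / 1055 = 91,279,621 BTU
Gas: input = 91,279,621 / 0.82 = 111,316,611 BTU = 1,113 therm → 1,113 × €1.57 = €1,747.67; + 5 × €9.38 standing = €1,794.57
Electric: 91,279,621 BTU / 3412 = 26,750 kWh → × €0.138 = €3,691.85; + 5 × €13.32 standing = €3,758.45
Difference = |€1,794.57 − €3,758.45| = €1,963.88 ≈ €1964

€1964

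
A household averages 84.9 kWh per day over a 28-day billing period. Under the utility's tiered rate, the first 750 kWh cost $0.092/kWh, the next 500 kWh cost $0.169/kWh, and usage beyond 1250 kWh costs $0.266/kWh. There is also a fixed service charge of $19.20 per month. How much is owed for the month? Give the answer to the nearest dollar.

$473

Usage = 84.9 kWh/day × 28 days = 2377.2 kWh
First 750 kWh × $0.092 = $69.00
Next 500 kWh × $0.169 = $84.50
Remaining 1127.2 kWh × $0.266 = $299.84
Energy charge = $453.34; + service $19.20 = $472.54 ≈ $473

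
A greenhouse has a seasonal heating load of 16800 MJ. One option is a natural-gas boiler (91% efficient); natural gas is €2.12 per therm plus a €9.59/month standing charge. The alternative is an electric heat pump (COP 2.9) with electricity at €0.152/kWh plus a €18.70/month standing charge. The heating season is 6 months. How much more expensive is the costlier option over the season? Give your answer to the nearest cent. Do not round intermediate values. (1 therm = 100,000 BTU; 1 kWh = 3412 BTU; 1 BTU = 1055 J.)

Heat load = 16800 MJ = 16,800,000,000 J / 1055 = 15,924,171 BTU
Gas: input = 15,924,171 / 0.91 = 17,499,089 BTU = 175 therm → 175 × €2.12 = €370.98; + 6 × €9.59 standing = €428.52
Heat pump: 15,924,171 BTU / 3412 = 4,667 kWh heat; / 2.9 = 1,609 kWh in → × €0.152 = €244.62; + 6 × €18.70 standing = €356.82
Difference = |€428.52 − €356.82| = €71.70

€71.70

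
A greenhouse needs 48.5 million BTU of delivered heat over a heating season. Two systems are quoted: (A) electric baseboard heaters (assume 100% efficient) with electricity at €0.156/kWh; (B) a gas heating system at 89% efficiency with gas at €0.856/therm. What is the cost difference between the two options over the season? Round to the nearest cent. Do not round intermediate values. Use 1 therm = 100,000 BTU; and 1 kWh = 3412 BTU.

€1751.00

Heat load = 48.5 × 10⁶ BTU = 48,500,000 BTU
Gas: input = 48,500,000 / 0.89 = 54,494,382 BTU = 544.9 therm → 544.9 × €0.856 = €466.47
Electric: 48,500,000 BTU / 3412 = 14,210 kWh → × €0.156 = €2,217.47
Difference = |€466.47 − €2,217.47| = €1,751.00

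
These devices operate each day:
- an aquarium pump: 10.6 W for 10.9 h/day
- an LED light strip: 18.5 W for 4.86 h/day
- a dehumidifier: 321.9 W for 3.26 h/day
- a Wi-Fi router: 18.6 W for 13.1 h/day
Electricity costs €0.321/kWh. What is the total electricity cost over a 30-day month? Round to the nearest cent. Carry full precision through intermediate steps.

aquarium pump: 10.6 W × 10.9 h × 30 d = 3,466 Wh = 3.466 kWh
LED light strip: 18.5 W × 4.86 h × 30 d = 2,697 Wh = 2.697 kWh
dehumidifier: 321.9 W × 3.26 h × 30 d = 31,482 Wh = 31.48 kWh
Wi-Fi router: 18.6 W × 13.1 h × 30 d = 7,310 Wh = 7.31 kWh
Total energy = 3.466 + 2.697 + 31.48 + 7.31 = 44.96 kWh
Cost = 44.96 kWh × €0.321 = €14.43

€14.43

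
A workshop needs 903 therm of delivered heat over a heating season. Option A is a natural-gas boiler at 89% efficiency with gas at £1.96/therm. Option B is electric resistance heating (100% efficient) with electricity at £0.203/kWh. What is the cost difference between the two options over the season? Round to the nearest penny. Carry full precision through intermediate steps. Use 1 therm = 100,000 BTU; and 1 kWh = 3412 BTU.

Heat load = 903 therm × 100,000 = 90,300,000 BTU
Gas: input = 90,300,000 / 0.890 = 101,460,674 BTU = 1,015 therm → 1,015 × £1.96 = £1,988.63
Electric: 90,300,000 BTU / 3412 = 26,470 kWh → × £0.203 = £5,372.48
Difference = |£1,988.63 − £5,372.48| = £3,383.85

£3383.85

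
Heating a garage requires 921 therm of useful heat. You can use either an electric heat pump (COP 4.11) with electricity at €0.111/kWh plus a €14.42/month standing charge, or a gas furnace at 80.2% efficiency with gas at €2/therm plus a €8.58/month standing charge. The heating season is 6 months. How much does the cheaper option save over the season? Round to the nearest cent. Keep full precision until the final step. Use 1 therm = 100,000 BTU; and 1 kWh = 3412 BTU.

Heat load = 921 therm × 100,000 = 92,100,000 BTU
Gas: input = 92,100,000 / 0.802 = 114,837,905 BTU = 1,148 therm → 1,148 × €2 = €2,296.76; + 6 × €8.58 standing = €2,348.24
Heat pump: 92,100,000 BTU / 3412 = 26,990 kWh heat; / 4.11 = 6,568 kWh in → × €0.111 = €729.01; + 6 × €14.42 standing = €815.53
Difference = |€2,348.24 − €815.53| = €1,532.71

€1532.71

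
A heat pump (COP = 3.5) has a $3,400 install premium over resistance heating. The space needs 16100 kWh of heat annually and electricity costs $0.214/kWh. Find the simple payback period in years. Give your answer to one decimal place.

1.4 years

Resistance: 16100 kWh × $0.214 = $3,445.40/yr
Heat pump: 16100 / 3.5 = 4600 kWh in → × $0.214 = $984.40/yr
Annual savings = $2,461.00
Payback = $3,400 / $2,461.00 = 1.38 years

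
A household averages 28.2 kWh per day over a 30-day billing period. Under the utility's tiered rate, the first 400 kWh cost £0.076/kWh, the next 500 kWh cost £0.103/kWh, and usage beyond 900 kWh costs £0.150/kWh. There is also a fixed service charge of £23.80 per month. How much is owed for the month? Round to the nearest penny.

Usage = 28.2 kWh/day × 30 days = 846 kWh
First 400 kWh × £0.076 = £30.40
Next 446 kWh × £0.103 = £45.94
Remaining tier: 0 kWh (not reached)
Energy charge = £76.34; + service £23.80 = £100.14

£100.14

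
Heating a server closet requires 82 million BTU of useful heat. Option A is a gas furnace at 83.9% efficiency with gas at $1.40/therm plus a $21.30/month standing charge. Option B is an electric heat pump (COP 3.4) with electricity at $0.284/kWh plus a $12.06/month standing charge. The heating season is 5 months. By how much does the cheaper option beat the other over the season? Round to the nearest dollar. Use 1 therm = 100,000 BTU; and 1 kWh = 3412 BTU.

Heat load = 82 × 10⁶ BTU = 82,000,000 BTU
Gas: input = 82,000,000 / 0.839 = 97,735,399 BTU = 977.4 therm → 977.4 × $1.40 = $1,368.30; + 5 × $21.30 standing = $1,474.80
Heat pump: 82,000,000 BTU / 3412 = 24,030 kWh heat; / 3.4 = 7,068 kWh in → × $0.284 = $2,007.45; + 5 × $12.06 standing = $2,067.75
Difference = |$1,474.80 − $2,067.75| = $592.95 ≈ $593

$593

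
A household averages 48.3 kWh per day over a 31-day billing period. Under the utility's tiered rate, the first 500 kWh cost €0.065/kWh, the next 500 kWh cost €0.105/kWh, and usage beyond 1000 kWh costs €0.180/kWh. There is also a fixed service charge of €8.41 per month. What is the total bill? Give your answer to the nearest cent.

Usage = 48.3 kWh/day × 31 days = 1497.3 kWh
First 500 kWh × €0.065 = €32.50
Next 500 kWh × €0.105 = €52.50
Remaining 497.3 kWh × €0.180 = €89.51
Energy charge = €174.51; + service €8.41 = €182.92

€182.92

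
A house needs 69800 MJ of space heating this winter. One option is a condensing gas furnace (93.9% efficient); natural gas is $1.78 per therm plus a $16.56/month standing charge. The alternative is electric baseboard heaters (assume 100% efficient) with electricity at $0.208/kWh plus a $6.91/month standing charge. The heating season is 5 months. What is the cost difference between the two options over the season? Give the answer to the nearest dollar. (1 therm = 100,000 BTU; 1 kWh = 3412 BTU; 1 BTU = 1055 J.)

$2731

Heat load = 69800 MJ = 69,800,000,000 J / 1055 = 66,161,137 BTU
Gas: input = 66,161,137 / 0.939 = 70,459,145 BTU = 704.6 therm → 704.6 × $1.78 = $1,254.17; + 5 × $16.56 standing = $1,336.97
Electric: 66,161,137 BTU / 3412 = 19,390 kWh → × $0.208 = $4,033.27; + 5 × $6.91 standing = $4,067.82
Difference = |$1,336.97 − $4,067.82| = $2,730.85 ≈ $2731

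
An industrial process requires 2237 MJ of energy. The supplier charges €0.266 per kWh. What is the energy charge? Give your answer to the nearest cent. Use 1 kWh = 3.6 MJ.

2237 MJ × (0.27778 kWh/MJ) = 621.4 kWh
Cost = 621.4 kWh × €0.266/kWh = €165.29

€165.29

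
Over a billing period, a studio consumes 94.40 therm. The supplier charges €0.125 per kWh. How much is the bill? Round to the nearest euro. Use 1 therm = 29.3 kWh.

€346

94.40 therm × (29.3 kWh/therm) = 2,766 kWh
Cost = 2,766 kWh × €0.125/kWh = €345.74 ≈ €346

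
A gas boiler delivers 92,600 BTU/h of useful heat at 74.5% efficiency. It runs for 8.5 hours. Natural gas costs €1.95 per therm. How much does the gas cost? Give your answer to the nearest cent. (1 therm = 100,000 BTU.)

€20.60

Heat delivered = 92,600 BTU/h × 8.5 h = 787,100 BTU
Gas input = 787,100 / 0.745 = 1,056,510 BTU
= 1,056,510 / 100,000 = 10.57 therm
Cost = 10.57 × €1.95/therm = €20.60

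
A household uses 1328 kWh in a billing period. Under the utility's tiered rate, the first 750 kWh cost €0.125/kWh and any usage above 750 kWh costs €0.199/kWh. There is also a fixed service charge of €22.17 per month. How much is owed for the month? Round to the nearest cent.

First 750 kWh × €0.125 = €93.75
Remaining 578 kWh × €0.199 = €115.02
Energy charge = €208.77; + service €22.17 = €230.94

€230.94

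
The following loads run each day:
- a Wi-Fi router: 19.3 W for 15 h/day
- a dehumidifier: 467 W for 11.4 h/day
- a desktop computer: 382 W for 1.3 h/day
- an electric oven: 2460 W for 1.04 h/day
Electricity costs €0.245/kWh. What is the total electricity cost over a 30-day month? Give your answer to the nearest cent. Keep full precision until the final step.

Wi-Fi router: 19.3 W × 15 h × 30 d = 8,685 Wh = 8.685 kWh
dehumidifier: 467 W × 11.4 h × 30 d = 159,714 Wh = 159.7 kWh
desktop computer: 382 W × 1.3 h × 30 d = 14,898 Wh = 14.9 kWh
electric oven: 2460 W × 1.04 h × 30 d = 76,752 Wh = 76.75 kWh
Total energy = 8.685 + 159.7 + 14.9 + 76.75 = 260 kWh
Cost = 260 kWh × €0.245 = €63.71

€63.71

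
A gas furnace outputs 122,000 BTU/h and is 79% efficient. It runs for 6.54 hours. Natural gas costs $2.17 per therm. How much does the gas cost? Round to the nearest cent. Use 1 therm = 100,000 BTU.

$21.92

Heat delivered = 122,000 BTU/h × 6.54 h = 797,880 BTU
Gas input = 797,880 / 0.79 = 1,009,975 BTU
= 1,009,975 / 100,000 = 10.1 therm
Cost = 10.1 × $2.17/therm = $21.92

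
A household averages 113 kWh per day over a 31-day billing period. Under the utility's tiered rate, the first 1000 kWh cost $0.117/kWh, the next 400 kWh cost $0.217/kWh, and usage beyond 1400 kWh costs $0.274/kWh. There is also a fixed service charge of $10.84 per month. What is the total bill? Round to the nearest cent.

$790.86

Usage = 113 kWh/day × 31 days = 3503 kWh
First 1000 kWh × $0.117 = $117.00
Next 400 kWh × $0.217 = $86.80
Remaining 2103 kWh × $0.274 = $576.22
Energy charge = $780.02; + service $10.84 = $790.86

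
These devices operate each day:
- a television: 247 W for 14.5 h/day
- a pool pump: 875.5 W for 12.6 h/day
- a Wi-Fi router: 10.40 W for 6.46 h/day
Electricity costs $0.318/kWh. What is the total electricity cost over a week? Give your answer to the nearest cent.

$32.68

television: 247 W × 14.5 h × 7 d = 25,070 Wh = 25.07 kWh
pool pump: 875.5 W × 12.6 h × 7 d = 77,219 Wh = 77.22 kWh
Wi-Fi router: 10.40 W × 6.46 h × 7 d = 470 Wh = 0.4703 kWh
Total energy = 25.07 + 77.22 + 0.4703 = 102.8 kWh
Cost = 102.8 kWh × $0.318 = $32.68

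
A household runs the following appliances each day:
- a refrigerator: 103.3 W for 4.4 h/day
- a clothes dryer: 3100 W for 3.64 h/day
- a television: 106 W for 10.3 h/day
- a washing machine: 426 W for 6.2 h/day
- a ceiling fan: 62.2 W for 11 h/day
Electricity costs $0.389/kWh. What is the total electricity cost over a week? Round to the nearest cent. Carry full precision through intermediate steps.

refrigerator: 103.3 W × 4.4 h × 7 d = 3,182 Wh = 3.182 kWh
clothes dryer: 3100 W × 3.64 h × 7 d = 78,988 Wh = 78.99 kWh
television: 106 W × 10.3 h × 7 d = 7,643 Wh = 7.643 kWh
washing machine: 426 W × 6.2 h × 7 d = 18,488 Wh = 18.49 kWh
ceiling fan: 62.2 W × 11 h × 7 d = 4,789 Wh = 4.789 kWh
Total energy = 3.182 + 78.99 + 7.643 + 18.49 + 4.789 = 113.1 kWh
Cost = 113.1 kWh × $0.389 = $43.99

$43.99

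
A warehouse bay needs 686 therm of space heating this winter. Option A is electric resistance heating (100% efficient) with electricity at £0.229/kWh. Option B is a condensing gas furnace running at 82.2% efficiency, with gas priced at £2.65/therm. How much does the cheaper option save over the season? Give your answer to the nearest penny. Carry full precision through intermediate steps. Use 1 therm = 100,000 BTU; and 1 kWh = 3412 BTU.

Heat load = 686 therm × 100,000 = 68,600,000 BTU
Gas: input = 68,600,000 / 0.822 = 83,454,988 BTU = 834.5 therm → 834.5 × £2.65 = £2,211.56
Electric: 68,600,000 BTU / 3412 = 20,110 kWh → × £0.229 = £4,604.16
Difference = |£2,211.56 − £4,604.16| = £2,392.60

£2392.60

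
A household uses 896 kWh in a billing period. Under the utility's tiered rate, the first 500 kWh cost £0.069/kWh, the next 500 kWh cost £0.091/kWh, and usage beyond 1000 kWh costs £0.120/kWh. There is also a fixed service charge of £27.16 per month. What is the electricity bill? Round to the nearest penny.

First 500 kWh × £0.069 = £34.50
Next 396 kWh × £0.091 = £36.04
Remaining tier: 0 kWh (not reached)
Energy charge = £70.54; + service £27.16 = £97.70

£97.70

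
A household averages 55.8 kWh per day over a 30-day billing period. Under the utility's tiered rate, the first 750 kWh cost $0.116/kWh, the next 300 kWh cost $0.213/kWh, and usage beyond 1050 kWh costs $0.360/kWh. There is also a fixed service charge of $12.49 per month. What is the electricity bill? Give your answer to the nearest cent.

Usage = 55.8 kWh/day × 30 days = 1674 kWh
First 750 kWh × $0.116 = $87.00
Next 300 kWh × $0.213 = $63.90
Remaining 624 kWh × $0.360 = $224.64
Energy charge = $375.54; + service $12.49 = $388.03

$388.03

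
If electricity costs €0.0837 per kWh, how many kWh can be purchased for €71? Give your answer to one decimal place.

€71 / €0.0837 per kWh = 848.3 kWh

848.3 kWh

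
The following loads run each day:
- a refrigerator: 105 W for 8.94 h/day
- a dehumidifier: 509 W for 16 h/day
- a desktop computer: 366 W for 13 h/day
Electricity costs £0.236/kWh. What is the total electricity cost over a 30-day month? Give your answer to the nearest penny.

refrigerator: 105 W × 8.94 h × 30 d = 28,161 Wh = 28.16 kWh
dehumidifier: 509 W × 16 h × 30 d = 244,320 Wh = 244.3 kWh
desktop computer: 366 W × 13 h × 30 d = 142,740 Wh = 142.7 kWh
Total energy = 28.16 + 244.3 + 142.7 = 415.2 kWh
Cost = 415.2 kWh × £0.236 = £97.99

£97.99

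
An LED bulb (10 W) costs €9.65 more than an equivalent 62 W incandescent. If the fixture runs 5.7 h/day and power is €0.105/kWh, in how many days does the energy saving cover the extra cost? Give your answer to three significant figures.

310 days

Power saved = 62 − 10 = 52 W
Daily energy saved = 52 W × 5.7 h = 296.4 Wh = 0.2964 kWh
Daily savings = 0.2964 × €0.105 = €0.0311
Payback = €9.65 / €0.0311 per day = 310.1 days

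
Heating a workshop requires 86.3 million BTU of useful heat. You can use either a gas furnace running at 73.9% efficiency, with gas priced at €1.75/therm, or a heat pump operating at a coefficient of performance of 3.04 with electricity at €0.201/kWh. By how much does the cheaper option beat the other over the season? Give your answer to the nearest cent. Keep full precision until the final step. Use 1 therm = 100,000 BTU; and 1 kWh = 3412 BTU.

Heat load = 86.3 × 10⁶ BTU = 86,300,000 BTU
Gas: input = 86,300,000 / 0.739 = 116,779,432 BTU = 1,168 therm → 1,168 × €1.75 = €2,043.64
Heat pump: 86,300,000 BTU / 3412 = 25,290 kWh heat; / 3.04 = 8,320 kWh in → × €0.201 = €1,672.34
Difference = |€2,043.64 − €1,672.34| = €371.30

€371.30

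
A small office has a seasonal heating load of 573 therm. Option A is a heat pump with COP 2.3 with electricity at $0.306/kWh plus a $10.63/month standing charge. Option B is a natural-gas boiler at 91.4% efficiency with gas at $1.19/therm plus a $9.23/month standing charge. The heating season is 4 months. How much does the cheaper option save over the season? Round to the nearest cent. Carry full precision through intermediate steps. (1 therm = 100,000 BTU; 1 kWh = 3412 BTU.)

Heat load = 573 therm × 100,000 = 57,300,000 BTU
Gas: input = 57,300,000 / 0.914 = 62,691,466 BTU = 626.9 therm → 626.9 × $1.19 = $746.03; + 4 × $9.23 standing = $782.95
Heat pump: 57,300,000 BTU / 3412 = 16,790 kWh heat; / 2.3 = 7,302 kWh in → × $0.306 = $2,234.29; + 4 × $10.63 standing = $2,276.81
Difference = |$782.95 − $2,276.81| = $1,493.86

$1493.86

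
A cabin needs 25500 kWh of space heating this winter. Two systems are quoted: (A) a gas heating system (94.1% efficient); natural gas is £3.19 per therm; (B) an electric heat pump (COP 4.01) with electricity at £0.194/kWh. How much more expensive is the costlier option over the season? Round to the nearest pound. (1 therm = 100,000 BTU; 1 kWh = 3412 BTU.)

Heat load = 25500 kWh × 3412 = 87,006,000 BTU
Gas: input = 87,006,000 / 0.941 = 92,461,211 BTU = 924.6 therm → 924.6 × £3.19 = £2,949.51
Heat pump: 87,006,000 BTU / 3412 = 25,500 kWh heat; / 4.01 = 6,359 kWh in → × £0.194 = £1,233.67
Difference = |£2,949.51 − £1,233.67| = £1,715.85 ≈ £1716

£1716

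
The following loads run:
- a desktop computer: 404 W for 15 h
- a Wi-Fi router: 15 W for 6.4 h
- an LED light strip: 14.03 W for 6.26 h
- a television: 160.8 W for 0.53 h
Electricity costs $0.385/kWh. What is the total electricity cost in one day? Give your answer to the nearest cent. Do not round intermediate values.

desktop computer: 404 W × 15 h = 6,060 Wh = 6.06 kWh
Wi-Fi router: 15 W × 6.4 h = 96 Wh = 0.096 kWh
LED light strip: 14.03 W × 6.26 h = 88 Wh = 0.08783 kWh
television: 160.8 W × 0.53 h = 85 Wh = 0.08522 kWh
Total energy = 6.06 + 0.096 + 0.08783 + 0.08522 = 6.329 kWh
Cost = 6.329 kWh × $0.385 = $2.44

$2.44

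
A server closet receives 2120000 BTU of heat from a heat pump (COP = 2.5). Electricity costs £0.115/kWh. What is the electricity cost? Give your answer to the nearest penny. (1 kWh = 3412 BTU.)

Heat delivered = 2,120,000 BTU / 3412 = 621.3 kWh
Electrical input = 621.3 kWh / 2.5 = 248.5 kWh
Cost = 248.5 × £0.115/kWh = £28.58

£28.58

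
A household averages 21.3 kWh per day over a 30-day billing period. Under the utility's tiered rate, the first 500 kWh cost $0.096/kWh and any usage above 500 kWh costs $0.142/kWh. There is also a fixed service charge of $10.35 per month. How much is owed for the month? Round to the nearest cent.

Usage = 21.3 kWh/day × 30 days = 639 kWh
First 500 kWh × $0.096 = $48.00
Remaining 139 kWh × $0.142 = $19.74
Energy charge = $67.74; + service $10.35 = $78.09

$78.09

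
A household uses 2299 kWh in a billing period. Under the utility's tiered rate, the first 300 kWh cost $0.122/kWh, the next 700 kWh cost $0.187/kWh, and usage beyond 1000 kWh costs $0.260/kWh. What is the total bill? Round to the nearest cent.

$505.24

First 300 kWh × $0.122 = $36.60
Next 700 kWh × $0.187 = $130.90
Remaining 1299 kWh × $0.260 = $337.74
Total = $505.24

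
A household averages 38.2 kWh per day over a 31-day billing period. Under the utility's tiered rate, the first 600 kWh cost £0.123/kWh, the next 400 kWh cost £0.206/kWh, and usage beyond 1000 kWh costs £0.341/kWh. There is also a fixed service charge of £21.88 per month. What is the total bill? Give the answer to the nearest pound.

Usage = 38.2 kWh/day × 31 days = 1184.2 kWh
First 600 kWh × £0.123 = £73.80
Next 400 kWh × £0.206 = £82.40
Remaining 184.2 kWh × £0.341 = £62.81
Energy charge = £219.01; + service £21.88 = £240.89 ≈ £241

£241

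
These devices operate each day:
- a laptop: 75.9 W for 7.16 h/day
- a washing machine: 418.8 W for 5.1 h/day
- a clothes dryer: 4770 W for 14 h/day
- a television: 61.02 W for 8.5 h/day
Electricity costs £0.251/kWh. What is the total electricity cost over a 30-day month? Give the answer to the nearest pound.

laptop: 75.9 W × 7.16 h × 30 d = 16,303 Wh = 16.3 kWh
washing machine: 418.8 W × 5.1 h × 30 d = 64,076 Wh = 64.08 kWh
clothes dryer: 4770 W × 14 h × 30 d = 2,003,400 Wh = 2,003 kWh
television: 61.02 W × 8.5 h × 30 d = 15,560 Wh = 15.56 kWh
Total energy = 16.3 + 64.08 + 2,003 + 15.56 = 2,099 kWh
Cost = 2,099 kWh × £0.251 = £526.93 ≈ £527

£527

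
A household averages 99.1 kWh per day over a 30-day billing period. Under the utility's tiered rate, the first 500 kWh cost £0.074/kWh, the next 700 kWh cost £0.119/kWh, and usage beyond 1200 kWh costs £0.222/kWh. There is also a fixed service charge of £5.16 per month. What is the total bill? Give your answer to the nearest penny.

Usage = 99.1 kWh/day × 30 days = 2973 kWh
First 500 kWh × £0.074 = £37.00
Next 700 kWh × £0.119 = £83.30
Remaining 1773 kWh × £0.222 = £393.61
Energy charge = £513.91; + service £5.16 = £519.07

£519.07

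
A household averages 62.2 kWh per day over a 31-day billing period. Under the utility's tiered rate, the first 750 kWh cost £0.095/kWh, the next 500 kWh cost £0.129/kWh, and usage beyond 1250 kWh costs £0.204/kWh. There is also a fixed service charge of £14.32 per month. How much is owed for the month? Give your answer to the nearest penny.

Usage = 62.2 kWh/day × 31 days = 1928.2 kWh
First 750 kWh × £0.095 = £71.25
Next 500 kWh × £0.129 = £64.50
Remaining 678.2 kWh × £0.204 = £138.35
Energy charge = £274.10; + service £14.32 = £288.42

£288.42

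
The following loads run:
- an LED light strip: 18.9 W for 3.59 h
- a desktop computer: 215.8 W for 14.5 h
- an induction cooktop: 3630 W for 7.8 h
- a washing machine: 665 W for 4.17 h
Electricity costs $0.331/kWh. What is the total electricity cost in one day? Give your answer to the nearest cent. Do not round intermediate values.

LED light strip: 18.9 W × 3.59 h = 68 Wh = 0.06785 kWh
desktop computer: 215.8 W × 14.5 h = 3,129 Wh = 3.129 kWh
induction cooktop: 3630 W × 7.8 h = 28,314 Wh = 28.31 kWh
washing machine: 665 W × 4.17 h = 2,773 Wh = 2.773 kWh
Total energy = 0.06785 + 3.129 + 28.31 + 2.773 = 34.28 kWh
Cost = 34.28 kWh × $0.331 = $11.35

$11.35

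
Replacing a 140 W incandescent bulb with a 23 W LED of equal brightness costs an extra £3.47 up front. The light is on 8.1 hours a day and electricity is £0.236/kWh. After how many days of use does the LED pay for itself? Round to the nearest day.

16 days

Power saved = 140 − 23 = 117 W
Daily energy saved = 117 W × 8.1 h = 947.7 Wh = 0.9477 kWh
Daily savings = 0.9477 × £0.236 = £0.2237
Payback = £3.47 / £0.2237 per day = 15.51 days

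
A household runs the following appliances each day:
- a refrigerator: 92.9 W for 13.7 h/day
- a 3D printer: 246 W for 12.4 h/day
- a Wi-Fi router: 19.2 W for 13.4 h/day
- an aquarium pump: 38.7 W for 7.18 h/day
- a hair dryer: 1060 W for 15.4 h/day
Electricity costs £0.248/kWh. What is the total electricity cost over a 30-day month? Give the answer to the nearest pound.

refrigerator: 92.9 W × 13.7 h × 30 d = 38,182 Wh = 38.18 kWh
3D printer: 246 W × 12.4 h × 30 d = 91,512 Wh = 91.51 kWh
Wi-Fi router: 19.2 W × 13.4 h × 30 d = 7,718 Wh = 7.718 kWh
aquarium pump: 38.7 W × 7.18 h × 30 d = 8,336 Wh = 8.336 kWh
hair dryer: 1060 W × 15.4 h × 30 d = 489,720 Wh = 489.7 kWh
Total energy = 38.18 + 91.51 + 7.718 + 8.336 + 489.7 = 635.5 kWh
Cost = 635.5 kWh × £0.248 = £157.60 ≈ £158

£158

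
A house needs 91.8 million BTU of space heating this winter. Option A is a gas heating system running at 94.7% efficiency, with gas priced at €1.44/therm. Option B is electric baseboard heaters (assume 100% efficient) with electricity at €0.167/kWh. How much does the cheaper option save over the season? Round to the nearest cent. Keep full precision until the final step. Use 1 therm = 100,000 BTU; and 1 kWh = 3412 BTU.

€3097.24

Heat load = 91.8 × 10⁶ BTU = 91,800,000 BTU
Gas: input = 91,800,000 / 0.947 = 96,937,698 BTU = 969.4 therm → 969.4 × €1.44 = €1,395.90
Electric: 91,800,000 BTU / 3412 = 26,910 kWh → × €0.167 = €4,493.14
Difference = |€1,395.90 − €4,493.14| = €3,097.24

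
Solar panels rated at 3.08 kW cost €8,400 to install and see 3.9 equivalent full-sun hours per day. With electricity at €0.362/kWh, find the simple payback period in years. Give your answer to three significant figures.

5.29 years

Daily generation = 3.08 kW × 3.9 h = 12.01 kWh
Annual generation = 12.01 × 365 = 4384.4 kWh
Annual savings = 4384.4 × €0.362 = €1,587.15
Payback = €8,400 / €1,587.15 = 5.29 years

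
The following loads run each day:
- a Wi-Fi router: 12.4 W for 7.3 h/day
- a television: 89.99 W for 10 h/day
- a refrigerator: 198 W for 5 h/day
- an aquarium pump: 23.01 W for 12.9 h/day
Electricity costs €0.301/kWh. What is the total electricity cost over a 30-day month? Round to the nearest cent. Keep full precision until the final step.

Wi-Fi router: 12.4 W × 7.3 h × 30 d = 2,716 Wh = 2.716 kWh
television: 89.99 W × 10 h × 30 d = 26,997 Wh = 27 kWh
refrigerator: 198 W × 5 h × 30 d = 29,700 Wh = 29.7 kWh
aquarium pump: 23.01 W × 12.9 h × 30 d = 8,905 Wh = 8.905 kWh
Total energy = 2.716 + 27 + 29.7 + 8.905 = 68.32 kWh
Cost = 68.32 kWh × €0.301 = €20.56

€20.56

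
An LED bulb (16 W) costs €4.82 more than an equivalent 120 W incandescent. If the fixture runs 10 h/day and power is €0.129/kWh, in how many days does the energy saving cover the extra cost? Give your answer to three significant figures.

Power saved = 120 − 16 = 104 W
Daily energy saved = 104 W × 10 h = 1040 Wh = 1.04 kWh
Daily savings = 1.04 × €0.129 = €0.1342
Payback = €4.82 / €0.1342 per day = 35.93 days

35.9 days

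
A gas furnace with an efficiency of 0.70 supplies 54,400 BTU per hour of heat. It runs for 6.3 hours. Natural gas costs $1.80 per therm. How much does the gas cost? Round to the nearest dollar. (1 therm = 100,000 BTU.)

Heat delivered = 54,400 BTU/h × 6.3 h = 342,720 BTU
Gas input = 342,720 / 0.70 = 489,600 BTU
= 489,600 / 100,000 = 4.896 therm
Cost = 4.896 × $1.80/therm = $8.81 ≈ $9

$9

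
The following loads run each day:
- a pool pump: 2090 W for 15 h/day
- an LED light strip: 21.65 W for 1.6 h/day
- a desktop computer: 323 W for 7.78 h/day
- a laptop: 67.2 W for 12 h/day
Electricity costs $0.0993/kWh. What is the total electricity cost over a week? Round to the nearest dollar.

pool pump: 2090 W × 15 h × 7 d = 219,450 Wh = 219.4 kWh
LED light strip: 21.65 W × 1.6 h × 7 d = 242 Wh = 0.2425 kWh
desktop computer: 323 W × 7.78 h × 7 d = 17,591 Wh = 17.59 kWh
laptop: 67.2 W × 12 h × 7 d = 5,645 Wh = 5.645 kWh
Total energy = 219.4 + 0.2425 + 17.59 + 5.645 = 242.9 kWh
Cost = 242.9 kWh × $0.0993 = $24.12 ≈ $24

$24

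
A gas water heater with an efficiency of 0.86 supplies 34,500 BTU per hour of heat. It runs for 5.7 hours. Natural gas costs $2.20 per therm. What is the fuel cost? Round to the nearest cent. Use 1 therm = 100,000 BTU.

Heat delivered = 34,500 BTU/h × 5.7 h = 196,650 BTU
Gas input = 196,650 / 0.86 = 228,663 BTU
= 228,663 / 100,000 = 2.287 therm
Cost = 2.287 × $2.20/therm = $5.03

$5.03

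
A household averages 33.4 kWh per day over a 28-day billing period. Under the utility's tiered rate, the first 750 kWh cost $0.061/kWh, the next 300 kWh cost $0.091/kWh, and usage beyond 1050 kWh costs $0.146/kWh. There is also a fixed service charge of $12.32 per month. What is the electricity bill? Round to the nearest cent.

$74.92

Usage = 33.4 kWh/day × 28 days = 935.2 kWh
First 750 kWh × $0.061 = $45.75
Next 185.2 kWh × $0.091 = $16.85
Remaining tier: 0 kWh (not reached)
Energy charge = $62.60; + service $12.32 = $74.92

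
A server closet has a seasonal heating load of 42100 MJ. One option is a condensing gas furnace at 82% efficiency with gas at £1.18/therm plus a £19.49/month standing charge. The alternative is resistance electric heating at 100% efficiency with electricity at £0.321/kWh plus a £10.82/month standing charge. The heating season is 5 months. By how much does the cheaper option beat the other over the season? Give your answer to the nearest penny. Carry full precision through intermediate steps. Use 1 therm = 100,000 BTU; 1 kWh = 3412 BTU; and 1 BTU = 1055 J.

Heat load = 42100 MJ = 42,100,000,000 J / 1055 = 39,905,213 BTU
Gas: input = 39,905,213 / 0.820 = 48,664,894 BTU = 486.6 therm → 486.6 × £1.18 = £574.25; + 5 × £19.49 standing = £671.70
Electric: 39,905,213 BTU / 3412 = 11,700 kWh → × £0.321 = £3,754.27; + 5 × £10.82 standing = £3,808.37
Difference = |£671.70 − £3,808.37| = £3,136.68

£3136.68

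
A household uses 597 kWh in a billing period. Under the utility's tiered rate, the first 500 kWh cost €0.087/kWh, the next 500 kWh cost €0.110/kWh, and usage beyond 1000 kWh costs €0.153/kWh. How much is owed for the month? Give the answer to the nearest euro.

€54

First 500 kWh × €0.087 = €43.50
Next 97 kWh × €0.110 = €10.67
Remaining tier: 0 kWh (not reached)
Total = €54.17 ≈ €54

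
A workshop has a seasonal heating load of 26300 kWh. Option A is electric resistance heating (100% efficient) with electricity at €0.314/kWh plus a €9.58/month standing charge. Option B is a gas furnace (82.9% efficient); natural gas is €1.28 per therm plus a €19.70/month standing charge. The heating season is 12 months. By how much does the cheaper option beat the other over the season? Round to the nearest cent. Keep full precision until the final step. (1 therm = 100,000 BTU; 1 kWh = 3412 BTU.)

€6751.22

Heat load = 26300 kWh × 3412 = 89,735,600 BTU
Gas: input = 89,735,600 / 0.829 = 108,245,597 BTU = 1,082 therm → 1,082 × €1.28 = €1,385.54; + 12 × €19.70 standing = €1,621.94
Electric: 89,735,600 BTU / 3412 = 26,300 kWh → × €0.314 = €8,258.20; + 12 × €9.58 standing = €8,373.16
Difference = |€1,621.94 − €8,373.16| = €6,751.22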